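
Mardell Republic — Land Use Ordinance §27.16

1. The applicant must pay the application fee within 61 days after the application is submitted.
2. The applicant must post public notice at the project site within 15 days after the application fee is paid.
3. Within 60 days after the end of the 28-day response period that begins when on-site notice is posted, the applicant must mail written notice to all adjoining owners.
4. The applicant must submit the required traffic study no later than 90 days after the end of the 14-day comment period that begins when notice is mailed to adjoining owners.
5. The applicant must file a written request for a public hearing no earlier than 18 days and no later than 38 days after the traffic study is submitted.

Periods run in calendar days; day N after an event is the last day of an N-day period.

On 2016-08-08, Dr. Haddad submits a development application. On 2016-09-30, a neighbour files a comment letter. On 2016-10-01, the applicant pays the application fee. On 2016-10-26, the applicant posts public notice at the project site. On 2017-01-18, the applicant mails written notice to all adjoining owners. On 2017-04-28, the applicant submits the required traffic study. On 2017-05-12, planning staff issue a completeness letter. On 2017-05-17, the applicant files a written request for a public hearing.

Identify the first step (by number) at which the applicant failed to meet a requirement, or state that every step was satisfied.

Step 1 — counting 61 days from 2016-08-08 (when the application is submitted) gives a deadline of 2016-10-08; done 2016-10-01 — timely.
Step 2 — counting 15 days from 2016-10-01 (when the application fee is paid) gives a deadline of 2016-10-16; done 2016-10-26 — 10 days late.
The procedure was therefore not followed at step 2.

Step 2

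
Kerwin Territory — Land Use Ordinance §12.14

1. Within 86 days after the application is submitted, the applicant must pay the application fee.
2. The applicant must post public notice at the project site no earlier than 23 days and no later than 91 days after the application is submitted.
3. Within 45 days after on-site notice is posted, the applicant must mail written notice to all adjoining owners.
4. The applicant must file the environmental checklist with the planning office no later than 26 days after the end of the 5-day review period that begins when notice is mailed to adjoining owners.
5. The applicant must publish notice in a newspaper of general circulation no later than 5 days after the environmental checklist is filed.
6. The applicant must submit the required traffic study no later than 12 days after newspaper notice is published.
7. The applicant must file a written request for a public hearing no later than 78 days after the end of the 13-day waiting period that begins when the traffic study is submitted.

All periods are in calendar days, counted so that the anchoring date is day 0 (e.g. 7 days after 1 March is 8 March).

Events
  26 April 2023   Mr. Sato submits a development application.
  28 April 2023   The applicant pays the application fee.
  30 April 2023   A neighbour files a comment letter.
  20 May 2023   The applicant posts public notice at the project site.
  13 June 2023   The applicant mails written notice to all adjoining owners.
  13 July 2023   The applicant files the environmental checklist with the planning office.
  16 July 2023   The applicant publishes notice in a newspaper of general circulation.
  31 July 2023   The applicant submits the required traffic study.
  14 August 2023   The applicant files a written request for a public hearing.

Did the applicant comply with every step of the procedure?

No

Step 1 — counting 86 days from 26 April 2023 (when the application is submitted) gives a deadline of 21 July 2023; completed 28 April 2023, before the deadline.
Step 2 — 23 and 91 days from 26 April 2023 (when the application is submitted) are 19 May 2023 and 26 July 2023 respectively; done 20 May 2023, which is between those dates.
Step 3 — counting 45 days from 20 May 2023 (when on-site notice is posted) gives a deadline of 4 July 2023; completed 13 June 2023, before the deadline.
Step 4 — counting 26 days from 18 June 2023 (end of the 5-day review period, which began when notice is mailed to adjoining owners on 13 June 2023) gives a deadline of 14 July 2023; completed 13 July 2023, before the deadline.
Step 5 — counting 5 days from 13 July 2023 (when the environmental checklist is filed) gives a deadline of 18 July 2023; completed 16 July 2023, before the deadline.
Step 6 — counting 12 days from 16 July 2023 (when newspaper notice is published) gives a deadline of 28 July 2023; done 31 July 2023 — 3 days late.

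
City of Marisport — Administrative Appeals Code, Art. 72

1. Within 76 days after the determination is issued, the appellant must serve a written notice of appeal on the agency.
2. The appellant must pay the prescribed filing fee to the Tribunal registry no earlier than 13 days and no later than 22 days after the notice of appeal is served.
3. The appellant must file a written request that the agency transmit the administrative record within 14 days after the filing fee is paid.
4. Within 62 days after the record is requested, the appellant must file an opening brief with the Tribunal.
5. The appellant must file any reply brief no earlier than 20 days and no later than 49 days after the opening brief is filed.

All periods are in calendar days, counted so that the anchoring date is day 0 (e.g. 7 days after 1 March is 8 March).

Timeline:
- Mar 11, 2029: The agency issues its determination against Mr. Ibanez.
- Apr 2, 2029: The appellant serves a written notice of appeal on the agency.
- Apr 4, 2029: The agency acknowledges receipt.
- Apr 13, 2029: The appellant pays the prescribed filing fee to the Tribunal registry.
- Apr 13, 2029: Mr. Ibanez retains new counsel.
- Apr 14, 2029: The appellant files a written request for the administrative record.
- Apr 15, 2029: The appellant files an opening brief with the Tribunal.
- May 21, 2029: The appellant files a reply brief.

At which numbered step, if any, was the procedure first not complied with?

Step 2

Step 1 — counting 76 days from Mar 11, 2029 (when the determination is issued) gives a deadline of May 26, 2029; Apr 2, 2029 is within that limit.
Step 2 — 13 and 22 days from Apr 2, 2029 (when the notice of appeal is served) are Apr 15, 2029 and Apr 24, 2029 respectively; done Apr 13, 2029 — 2 days before the window opened.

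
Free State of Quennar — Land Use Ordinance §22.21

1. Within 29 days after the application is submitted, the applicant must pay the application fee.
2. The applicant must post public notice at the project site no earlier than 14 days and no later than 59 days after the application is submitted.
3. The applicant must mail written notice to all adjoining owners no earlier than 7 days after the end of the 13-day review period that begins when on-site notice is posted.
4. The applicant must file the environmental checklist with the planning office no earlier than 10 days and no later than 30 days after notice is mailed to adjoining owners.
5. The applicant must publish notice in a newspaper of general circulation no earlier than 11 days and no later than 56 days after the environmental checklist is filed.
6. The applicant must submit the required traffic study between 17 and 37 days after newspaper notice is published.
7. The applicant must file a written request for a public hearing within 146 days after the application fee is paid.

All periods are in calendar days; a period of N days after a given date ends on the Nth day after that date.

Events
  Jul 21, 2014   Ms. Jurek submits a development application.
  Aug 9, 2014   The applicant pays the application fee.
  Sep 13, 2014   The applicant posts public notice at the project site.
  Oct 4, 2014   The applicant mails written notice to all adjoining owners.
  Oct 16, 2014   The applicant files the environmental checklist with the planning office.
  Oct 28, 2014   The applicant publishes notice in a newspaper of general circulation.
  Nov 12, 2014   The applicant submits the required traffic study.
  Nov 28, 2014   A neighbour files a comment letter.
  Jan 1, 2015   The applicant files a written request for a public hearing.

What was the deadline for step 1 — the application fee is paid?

Aug 19, 2014

Step 1 runs from Jul 21, 2014, when the application is submitted. 29 days after Jul 21, 2014 is Aug 19, 2014.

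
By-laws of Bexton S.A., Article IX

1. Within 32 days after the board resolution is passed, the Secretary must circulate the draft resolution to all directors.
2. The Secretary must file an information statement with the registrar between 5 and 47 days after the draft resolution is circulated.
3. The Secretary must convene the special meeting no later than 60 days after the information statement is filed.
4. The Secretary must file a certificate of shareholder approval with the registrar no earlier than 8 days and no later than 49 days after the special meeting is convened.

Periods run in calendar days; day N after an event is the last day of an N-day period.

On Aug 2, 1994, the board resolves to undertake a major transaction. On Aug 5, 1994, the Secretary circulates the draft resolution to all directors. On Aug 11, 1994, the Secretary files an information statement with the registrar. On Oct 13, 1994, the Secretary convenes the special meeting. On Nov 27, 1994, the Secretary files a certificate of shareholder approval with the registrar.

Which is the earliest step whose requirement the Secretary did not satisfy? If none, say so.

Step 1 — counting 32 days from Aug 2, 1994 (when the board resolution is passed) gives a deadline of Sep 3, 1994; completed Aug 5, 1994, before the deadline.
Step 2 — 5 and 47 days from Aug 5, 1994 (when the draft resolution is circulated) are Aug 10, 1994 and Sep 21, 1994 respectively; done Aug 11, 1994 — within the window.
Step 3 — counting 60 days from Aug 11, 1994 (when the information statement is filed) gives a deadline of Oct 10, 1994; not done until Oct 13, 1994, 3 days after the deadline.

Step 3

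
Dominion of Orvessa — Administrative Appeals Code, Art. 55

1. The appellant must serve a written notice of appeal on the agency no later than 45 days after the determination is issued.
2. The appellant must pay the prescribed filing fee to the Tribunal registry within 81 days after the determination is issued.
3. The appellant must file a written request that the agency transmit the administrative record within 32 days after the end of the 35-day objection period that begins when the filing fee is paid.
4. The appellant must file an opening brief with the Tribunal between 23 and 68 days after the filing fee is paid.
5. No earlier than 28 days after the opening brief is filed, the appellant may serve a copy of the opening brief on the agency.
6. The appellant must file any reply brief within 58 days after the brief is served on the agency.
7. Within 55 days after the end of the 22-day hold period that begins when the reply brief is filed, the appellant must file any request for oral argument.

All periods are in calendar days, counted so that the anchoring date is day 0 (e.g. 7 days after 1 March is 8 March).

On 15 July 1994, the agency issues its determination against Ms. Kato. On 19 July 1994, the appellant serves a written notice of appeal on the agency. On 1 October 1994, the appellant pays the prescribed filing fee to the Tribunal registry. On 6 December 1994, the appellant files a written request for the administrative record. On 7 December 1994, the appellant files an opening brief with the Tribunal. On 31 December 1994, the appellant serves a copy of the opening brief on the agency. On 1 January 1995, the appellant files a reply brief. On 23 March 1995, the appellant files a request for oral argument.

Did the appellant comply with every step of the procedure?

(1) due by 15 July 1994 + 45 days = 29 August 1994; completed 19 July 1994, before the deadline.
(2) due by 15 July 1994 + 81 days = 4 October 1994; 1 October 1994 is within that limit.
(3) due by 5 November 1994 + 32 days = 7 December 1994; 6 December 1994 is within that limit.
(4) the permitted window runs from 1 October 1994 + 23 = 24 October 1994 to 1 October 1994 + 68 = 8 December 1994; 7 December 1994 falls inside that range.
(5) permitted from 7 December 1994 + 28 days = 4 January 1995 onward; acted on 31 December 1994, 4 days prematurely.
No need to go further; step 5 was not satisfied.

No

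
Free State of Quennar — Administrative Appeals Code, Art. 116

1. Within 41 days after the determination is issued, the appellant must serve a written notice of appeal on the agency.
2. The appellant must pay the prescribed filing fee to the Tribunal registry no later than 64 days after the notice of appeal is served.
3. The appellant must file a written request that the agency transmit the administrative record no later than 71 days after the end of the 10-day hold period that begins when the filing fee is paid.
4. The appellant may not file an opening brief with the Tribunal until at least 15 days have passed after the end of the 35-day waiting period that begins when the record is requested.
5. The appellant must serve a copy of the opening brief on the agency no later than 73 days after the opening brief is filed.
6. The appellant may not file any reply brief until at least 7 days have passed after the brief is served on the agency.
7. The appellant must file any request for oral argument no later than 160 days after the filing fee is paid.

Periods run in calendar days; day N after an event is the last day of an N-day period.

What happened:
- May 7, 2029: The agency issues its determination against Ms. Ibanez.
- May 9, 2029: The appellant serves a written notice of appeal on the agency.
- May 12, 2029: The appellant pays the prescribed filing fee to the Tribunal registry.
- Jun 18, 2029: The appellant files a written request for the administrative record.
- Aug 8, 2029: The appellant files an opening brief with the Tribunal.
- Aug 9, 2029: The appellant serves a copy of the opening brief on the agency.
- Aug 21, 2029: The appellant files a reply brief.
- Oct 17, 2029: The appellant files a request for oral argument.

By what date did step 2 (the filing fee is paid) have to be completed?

Jul 12, 2029

Step 2 runs from May 9, 2029, when the notice of appeal is served. 64 days after May 9, 2029 is Jul 12, 2029.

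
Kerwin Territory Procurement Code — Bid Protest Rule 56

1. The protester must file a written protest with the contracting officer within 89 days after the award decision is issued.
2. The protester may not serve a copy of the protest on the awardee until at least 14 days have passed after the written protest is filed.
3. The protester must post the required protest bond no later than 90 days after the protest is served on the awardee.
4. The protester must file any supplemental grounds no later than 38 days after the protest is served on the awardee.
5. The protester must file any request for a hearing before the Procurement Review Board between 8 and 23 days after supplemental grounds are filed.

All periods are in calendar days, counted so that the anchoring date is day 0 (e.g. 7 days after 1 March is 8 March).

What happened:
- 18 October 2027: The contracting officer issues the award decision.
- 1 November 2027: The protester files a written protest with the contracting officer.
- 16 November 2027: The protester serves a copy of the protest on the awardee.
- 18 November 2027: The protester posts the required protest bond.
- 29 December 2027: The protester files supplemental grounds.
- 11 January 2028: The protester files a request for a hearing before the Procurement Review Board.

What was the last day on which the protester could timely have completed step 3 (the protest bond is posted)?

14 February 2028

Step 3 runs from 16 November 2027, when the protest is served on the awardee. 90 days after 16 November 2027 is 14 February 2028.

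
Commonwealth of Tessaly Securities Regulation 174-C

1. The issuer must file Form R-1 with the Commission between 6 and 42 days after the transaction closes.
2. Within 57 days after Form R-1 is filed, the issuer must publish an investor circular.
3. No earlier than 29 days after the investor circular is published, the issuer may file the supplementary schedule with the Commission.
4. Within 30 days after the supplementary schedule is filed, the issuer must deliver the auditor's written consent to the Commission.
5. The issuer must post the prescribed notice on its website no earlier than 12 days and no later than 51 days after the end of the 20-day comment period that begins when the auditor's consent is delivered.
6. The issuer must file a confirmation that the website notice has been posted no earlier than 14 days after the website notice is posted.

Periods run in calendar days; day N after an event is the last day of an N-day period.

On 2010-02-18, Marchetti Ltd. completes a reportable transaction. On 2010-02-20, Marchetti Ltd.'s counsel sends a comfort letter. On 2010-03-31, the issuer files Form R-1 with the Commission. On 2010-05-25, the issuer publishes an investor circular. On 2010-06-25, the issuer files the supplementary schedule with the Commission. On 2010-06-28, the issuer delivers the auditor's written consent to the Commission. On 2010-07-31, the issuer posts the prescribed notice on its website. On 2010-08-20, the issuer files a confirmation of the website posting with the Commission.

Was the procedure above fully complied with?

(1) the permitted window runs from 2010-02-18 + 6 = 2010-02-24 to 2010-02-18 + 42 = 2010-04-01; done 2010-03-31, which is between those dates.
(2) due by 2010-03-31 + 57 days = 2010-05-27; done 2010-05-25 — timely.
(3) permitted from 2010-05-25 + 29 days = 2010-06-23 onward; done 2010-06-25 — permitted.
(4) due by 2010-06-25 + 30 days = 2010-07-25; done 2010-06-28 — timely.
(5) the permitted window runs from 2010-07-18 + 12 = 2010-07-30 to 2010-07-18 + 51 = 2010-09-07; done 2010-07-31 — within the window.
(6) permitted from 2010-07-31 + 14 days = 2010-08-14 onward; 2010-08-20 is on or after that date.

Yes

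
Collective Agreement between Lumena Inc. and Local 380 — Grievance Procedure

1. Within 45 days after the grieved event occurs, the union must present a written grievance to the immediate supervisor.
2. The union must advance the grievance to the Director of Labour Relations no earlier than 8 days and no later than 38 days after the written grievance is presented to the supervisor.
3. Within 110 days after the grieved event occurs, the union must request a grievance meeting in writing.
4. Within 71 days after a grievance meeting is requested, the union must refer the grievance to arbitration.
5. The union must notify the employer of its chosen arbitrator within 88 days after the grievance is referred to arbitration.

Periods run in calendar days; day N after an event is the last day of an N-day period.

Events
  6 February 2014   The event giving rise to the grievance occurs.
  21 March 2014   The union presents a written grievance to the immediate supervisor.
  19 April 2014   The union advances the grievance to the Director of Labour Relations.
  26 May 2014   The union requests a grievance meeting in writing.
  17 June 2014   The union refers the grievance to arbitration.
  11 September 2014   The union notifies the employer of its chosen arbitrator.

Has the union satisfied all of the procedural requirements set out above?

Yes

Step 1 — counting 45 days from 6 February 2014 (when the grieved event occurs) gives a deadline of 23 March 2014; 21 March 2014 is within that limit.
Step 2 — 8 and 38 days from 21 March 2014 (when the written grievance is presented to the supervisor) are 29 March 2014 and 28 April 2014 respectively; done 19 April 2014, which is between those dates.
Step 3 — counting 110 days from 6 February 2014 (when the grieved event occurs) gives a deadline of 27 May 2014; 26 May 2014 is within that limit.
Step 4 — counting 71 days from 26 May 2014 (when a grievance meeting is requested) gives a deadline of 5 August 2014; completed 17 June 2014, before the deadline.
Step 5 — counting 88 days from 17 June 2014 (when the grievance is referred to arbitration) gives a deadline of 13 September 2014; done 11 September 2014 — timely.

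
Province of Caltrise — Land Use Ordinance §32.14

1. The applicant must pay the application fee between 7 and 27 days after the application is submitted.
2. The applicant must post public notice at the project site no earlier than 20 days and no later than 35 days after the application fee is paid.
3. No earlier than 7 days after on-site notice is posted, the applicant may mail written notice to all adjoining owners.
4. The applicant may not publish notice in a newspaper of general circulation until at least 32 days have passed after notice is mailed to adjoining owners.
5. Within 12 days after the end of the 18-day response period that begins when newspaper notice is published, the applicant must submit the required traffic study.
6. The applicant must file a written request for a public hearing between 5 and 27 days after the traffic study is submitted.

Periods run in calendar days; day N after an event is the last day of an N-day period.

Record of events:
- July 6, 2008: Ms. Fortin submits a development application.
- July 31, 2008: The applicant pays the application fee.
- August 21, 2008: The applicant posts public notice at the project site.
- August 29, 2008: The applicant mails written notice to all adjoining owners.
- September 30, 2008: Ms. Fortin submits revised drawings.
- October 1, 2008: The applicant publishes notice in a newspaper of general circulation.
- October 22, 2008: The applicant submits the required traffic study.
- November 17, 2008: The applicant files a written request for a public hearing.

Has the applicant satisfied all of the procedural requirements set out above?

Yes

(1) the permitted window runs from July 6, 2008 + 7 = July 13, 2008 to July 6, 2008 + 27 = August 2, 2008; done July 31, 2008 — within the window.
(2) the permitted window runs from July 31, 2008 + 20 = August 20, 2008 to July 31, 2008 + 35 = September 4, 2008; done August 21, 2008 — within the window.
(3) permitted from August 21, 2008 + 7 days = August 28, 2008 onward; August 29, 2008 is on or after that date.
(4) permitted from August 29, 2008 + 32 days = September 30, 2008 onward; done October 1, 2008, after the minimum wait.
(5) due by October 19, 2008 + 12 days = October 31, 2008; October 22, 2008 is within that limit.
(6) the permitted window runs from October 22, 2008 + 5 = October 27, 2008 to October 22, 2008 + 27 = November 18, 2008; done November 17, 2008, which is between those dates.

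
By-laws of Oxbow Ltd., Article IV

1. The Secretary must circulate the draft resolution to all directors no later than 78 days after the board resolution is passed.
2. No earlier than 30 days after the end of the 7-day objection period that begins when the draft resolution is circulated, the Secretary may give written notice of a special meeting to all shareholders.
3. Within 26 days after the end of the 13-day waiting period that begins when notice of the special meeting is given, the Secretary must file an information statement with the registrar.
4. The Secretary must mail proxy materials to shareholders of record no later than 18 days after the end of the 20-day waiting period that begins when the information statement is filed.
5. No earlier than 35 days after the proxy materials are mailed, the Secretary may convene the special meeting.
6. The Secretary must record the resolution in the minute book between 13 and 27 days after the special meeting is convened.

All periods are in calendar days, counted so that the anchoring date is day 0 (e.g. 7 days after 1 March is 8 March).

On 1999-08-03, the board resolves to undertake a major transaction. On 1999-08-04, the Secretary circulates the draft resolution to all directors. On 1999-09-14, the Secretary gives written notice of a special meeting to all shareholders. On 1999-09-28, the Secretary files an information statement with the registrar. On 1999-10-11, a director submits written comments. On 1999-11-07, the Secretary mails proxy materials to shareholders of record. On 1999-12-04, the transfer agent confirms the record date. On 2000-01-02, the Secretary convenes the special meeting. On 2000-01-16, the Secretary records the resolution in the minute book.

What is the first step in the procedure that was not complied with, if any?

Step 4

Step 1: 78 days after 1999-08-03 (when the board resolution is passed) is 1999-10-20; done 1999-08-04 — timely.
Step 2: the earliest permitted date is 30 days after 1999-08-11 (end of the 7-day objection period, which began when the draft resolution is circulated on 1999-08-04), i.e. 1999-09-10; 1999-09-14 is on or after that date.
Step 3: 26 days after 1999-09-27 (end of the 13-day waiting period, which began when notice of the special meeting is given on 1999-09-14) is 1999-10-23; done 1999-09-28 — timely.
Step 4: 18 days after 1999-10-18 (end of the 20-day waiting period, which began when the information statement is filed on 1999-09-28) is 1999-11-05; 1999-11-07 misses that deadline by 2 days.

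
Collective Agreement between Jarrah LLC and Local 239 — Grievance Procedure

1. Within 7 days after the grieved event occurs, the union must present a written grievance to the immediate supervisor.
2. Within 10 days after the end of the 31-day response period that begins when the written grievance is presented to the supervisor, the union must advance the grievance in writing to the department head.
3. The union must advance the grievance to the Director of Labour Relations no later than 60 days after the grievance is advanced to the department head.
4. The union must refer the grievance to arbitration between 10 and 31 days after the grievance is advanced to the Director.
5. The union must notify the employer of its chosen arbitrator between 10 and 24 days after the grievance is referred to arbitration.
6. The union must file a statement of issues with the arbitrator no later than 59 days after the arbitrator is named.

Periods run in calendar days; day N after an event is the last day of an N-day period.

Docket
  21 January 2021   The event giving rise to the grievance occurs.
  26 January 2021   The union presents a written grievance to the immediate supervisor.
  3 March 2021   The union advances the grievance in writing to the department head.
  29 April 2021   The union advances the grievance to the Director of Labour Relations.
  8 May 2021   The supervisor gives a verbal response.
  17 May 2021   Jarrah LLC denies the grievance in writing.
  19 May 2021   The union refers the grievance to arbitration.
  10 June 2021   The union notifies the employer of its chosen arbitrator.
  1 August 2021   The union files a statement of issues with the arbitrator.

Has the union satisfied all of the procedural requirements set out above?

Yes

(1) due by 21 January 2021 + 7 days = 28 January 2021; 26 January 2021 is within that limit.
(2) due by 26 February 2021 + 10 days = 8 March 2021; completed 3 March 2021, before the deadline.
(3) due by 3 March 2021 + 60 days = 2 May 2021; completed 29 April 2021, before the deadline.
(4) the permitted window runs from 29 April 2021 + 10 = 9 May 2021 to 29 April 2021 + 31 = 30 May 2021; done 19 May 2021, which is between those dates.
(5) the permitted window runs from 19 May 2021 + 10 = 29 May 2021 to 19 May 2021 + 24 = 12 June 2021; done 10 June 2021 — within the window.
(6) due by 10 June 2021 + 59 days = 8 August 2021; completed 1 August 2021, before the deadline.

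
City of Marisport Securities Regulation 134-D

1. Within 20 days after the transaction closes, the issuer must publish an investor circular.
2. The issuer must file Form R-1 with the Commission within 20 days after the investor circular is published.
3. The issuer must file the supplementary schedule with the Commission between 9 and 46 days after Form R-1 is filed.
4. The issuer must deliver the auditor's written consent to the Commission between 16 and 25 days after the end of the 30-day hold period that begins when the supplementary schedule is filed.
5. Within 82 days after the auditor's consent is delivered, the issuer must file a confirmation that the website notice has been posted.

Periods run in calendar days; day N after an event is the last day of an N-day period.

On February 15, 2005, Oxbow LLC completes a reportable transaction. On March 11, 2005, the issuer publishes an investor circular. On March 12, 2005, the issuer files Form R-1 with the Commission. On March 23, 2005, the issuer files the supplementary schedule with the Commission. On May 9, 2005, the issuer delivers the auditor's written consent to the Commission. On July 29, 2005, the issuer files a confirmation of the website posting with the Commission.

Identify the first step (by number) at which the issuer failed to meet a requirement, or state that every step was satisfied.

Step 1

(1) due by February 15, 2005 + 20 days = March 7, 2005; done March 11, 2005 — 4 days late.
The procedure was therefore not followed at step 1.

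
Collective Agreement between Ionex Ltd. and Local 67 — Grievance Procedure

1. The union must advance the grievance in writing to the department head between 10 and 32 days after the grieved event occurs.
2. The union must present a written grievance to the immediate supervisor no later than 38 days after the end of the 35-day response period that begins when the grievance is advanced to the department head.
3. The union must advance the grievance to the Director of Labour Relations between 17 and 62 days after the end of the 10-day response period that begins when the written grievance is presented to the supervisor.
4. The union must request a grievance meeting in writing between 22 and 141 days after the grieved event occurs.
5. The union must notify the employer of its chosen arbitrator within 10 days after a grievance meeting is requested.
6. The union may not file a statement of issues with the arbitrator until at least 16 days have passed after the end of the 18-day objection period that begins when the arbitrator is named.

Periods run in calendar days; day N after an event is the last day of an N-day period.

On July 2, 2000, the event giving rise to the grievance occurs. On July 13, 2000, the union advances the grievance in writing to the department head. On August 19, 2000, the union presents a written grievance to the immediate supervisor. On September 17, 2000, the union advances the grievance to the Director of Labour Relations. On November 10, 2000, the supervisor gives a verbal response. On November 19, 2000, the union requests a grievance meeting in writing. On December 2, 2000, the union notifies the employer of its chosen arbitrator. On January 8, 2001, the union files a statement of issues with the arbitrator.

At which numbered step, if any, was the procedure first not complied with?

(1) the permitted window runs from July 2, 2000 + 10 = July 12, 2000 to July 2, 2000 + 32 = August 3, 2000; July 13, 2000 falls inside that range.
(2) due by August 17, 2000 + 38 days = September 24, 2000; completed August 19, 2000, before the deadline.
(3) the permitted window runs from August 29, 2000 + 17 = September 15, 2000 to August 29, 2000 + 62 = October 30, 2000; September 17, 2000 falls inside that range.
(4) the permitted window runs from July 2, 2000 + 22 = July 24, 2000 to July 2, 2000 + 141 = November 20, 2000; done November 19, 2000 — within the window.
(5) due by November 19, 2000 + 10 days = November 29, 2000; done December 2, 2000 — 3 days late.

Step 5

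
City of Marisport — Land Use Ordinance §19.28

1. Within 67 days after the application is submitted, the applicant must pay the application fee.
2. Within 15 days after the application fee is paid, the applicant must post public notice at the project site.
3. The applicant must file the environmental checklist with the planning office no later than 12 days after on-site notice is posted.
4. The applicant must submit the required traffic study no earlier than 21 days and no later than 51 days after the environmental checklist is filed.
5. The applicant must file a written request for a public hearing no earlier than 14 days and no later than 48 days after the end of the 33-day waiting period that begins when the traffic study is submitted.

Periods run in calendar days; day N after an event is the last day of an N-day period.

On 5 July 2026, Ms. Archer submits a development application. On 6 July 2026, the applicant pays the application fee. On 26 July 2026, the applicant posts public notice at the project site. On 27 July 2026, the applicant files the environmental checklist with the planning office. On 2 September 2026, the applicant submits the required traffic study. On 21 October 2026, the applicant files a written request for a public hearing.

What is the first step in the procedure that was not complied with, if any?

Step 1 — counting 67 days from 5 July 2026 (when the application is submitted) gives a deadline of 10 September 2026; 6 July 2026 is within that limit.
Step 2 — counting 15 days from 6 July 2026 (when the application fee is paid) gives a deadline of 21 July 2026; 26 July 2026 misses that deadline by 5 days.

Step 2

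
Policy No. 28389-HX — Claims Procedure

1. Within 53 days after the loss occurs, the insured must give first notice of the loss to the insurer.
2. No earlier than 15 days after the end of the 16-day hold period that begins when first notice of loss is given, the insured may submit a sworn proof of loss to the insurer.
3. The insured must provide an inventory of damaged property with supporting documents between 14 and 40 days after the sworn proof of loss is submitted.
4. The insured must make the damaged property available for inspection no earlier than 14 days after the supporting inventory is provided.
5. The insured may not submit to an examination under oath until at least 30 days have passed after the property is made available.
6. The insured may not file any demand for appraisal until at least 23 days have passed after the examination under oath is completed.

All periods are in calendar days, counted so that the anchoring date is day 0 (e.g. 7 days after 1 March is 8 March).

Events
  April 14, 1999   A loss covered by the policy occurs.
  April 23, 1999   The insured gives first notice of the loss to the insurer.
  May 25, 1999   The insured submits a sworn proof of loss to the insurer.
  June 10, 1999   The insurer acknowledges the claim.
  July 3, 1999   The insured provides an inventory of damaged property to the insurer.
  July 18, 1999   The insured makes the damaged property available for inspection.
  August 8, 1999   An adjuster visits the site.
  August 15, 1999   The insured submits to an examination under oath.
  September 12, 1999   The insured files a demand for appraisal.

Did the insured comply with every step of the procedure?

(1) due by April 14, 1999 + 53 days = June 6, 1999; April 23, 1999 is within that limit.
(2) permitted from May 9, 1999 + 15 days = May 24, 1999 onward; May 25, 1999 is on or after that date.
(3) the permitted window runs from May 25, 1999 + 14 = June 8, 1999 to May 25, 1999 + 40 = July 4, 1999; July 3, 1999 falls inside that range.
(4) permitted from July 3, 1999 + 14 days = July 17, 1999 onward; done July 18, 1999, after the minimum wait.
(5) permitted from July 18, 1999 + 30 days = August 17, 1999 onward; acted on August 15, 1999, 2 days prematurely.

No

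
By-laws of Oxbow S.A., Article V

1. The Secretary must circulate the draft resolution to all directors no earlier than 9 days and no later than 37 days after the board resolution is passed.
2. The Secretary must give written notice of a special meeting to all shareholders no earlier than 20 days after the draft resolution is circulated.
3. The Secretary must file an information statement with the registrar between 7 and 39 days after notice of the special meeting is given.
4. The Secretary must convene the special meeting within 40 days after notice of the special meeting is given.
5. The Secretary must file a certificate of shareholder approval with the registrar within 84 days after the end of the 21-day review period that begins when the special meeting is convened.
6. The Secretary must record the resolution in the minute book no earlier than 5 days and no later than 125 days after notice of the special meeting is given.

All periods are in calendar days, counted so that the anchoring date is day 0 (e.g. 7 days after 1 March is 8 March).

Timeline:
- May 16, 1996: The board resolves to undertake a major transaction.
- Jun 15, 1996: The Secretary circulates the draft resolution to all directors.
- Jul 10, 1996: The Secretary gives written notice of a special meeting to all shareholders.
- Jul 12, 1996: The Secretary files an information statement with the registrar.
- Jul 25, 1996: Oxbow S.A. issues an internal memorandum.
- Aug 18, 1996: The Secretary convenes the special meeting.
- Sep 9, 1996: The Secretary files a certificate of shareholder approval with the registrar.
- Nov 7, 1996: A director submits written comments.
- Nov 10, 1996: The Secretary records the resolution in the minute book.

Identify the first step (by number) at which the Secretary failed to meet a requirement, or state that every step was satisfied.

Step 3

(1) the permitted window runs from May 16, 1996 + 9 = May 25, 1996 to May 16, 1996 + 37 = Jun 22, 1996; done Jun 15, 1996, which is between those dates.
(2) permitted from Jun 15, 1996 + 20 days = Jul 5, 1996 onward; done Jul 10, 1996 — permitted.
(3) the permitted window runs from Jul 10, 1996 + 7 = Jul 17, 1996 to Jul 10, 1996 + 39 = Aug 18, 1996; Jul 12, 1996 is 5 days too early.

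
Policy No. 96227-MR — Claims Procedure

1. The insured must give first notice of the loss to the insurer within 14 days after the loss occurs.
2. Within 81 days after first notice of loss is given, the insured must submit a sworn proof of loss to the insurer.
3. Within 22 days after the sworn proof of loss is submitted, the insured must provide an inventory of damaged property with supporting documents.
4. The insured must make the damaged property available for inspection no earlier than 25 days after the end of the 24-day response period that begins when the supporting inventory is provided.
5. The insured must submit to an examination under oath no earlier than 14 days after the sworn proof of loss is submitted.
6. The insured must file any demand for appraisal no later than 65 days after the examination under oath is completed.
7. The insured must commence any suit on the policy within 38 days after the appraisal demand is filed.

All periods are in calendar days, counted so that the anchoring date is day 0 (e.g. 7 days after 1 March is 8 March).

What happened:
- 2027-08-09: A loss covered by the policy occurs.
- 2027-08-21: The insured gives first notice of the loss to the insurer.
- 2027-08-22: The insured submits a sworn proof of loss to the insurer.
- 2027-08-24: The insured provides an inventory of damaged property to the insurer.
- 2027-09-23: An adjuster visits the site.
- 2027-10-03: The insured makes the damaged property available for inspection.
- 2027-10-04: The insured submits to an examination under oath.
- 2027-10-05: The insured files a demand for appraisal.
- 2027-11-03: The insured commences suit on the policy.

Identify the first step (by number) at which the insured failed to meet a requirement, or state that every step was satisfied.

(1) due by 2027-08-09 + 14 days = 2027-08-23; completed 2027-08-21, before the deadline.
(2) due by 2027-08-21 + 81 days = 2027-11-10; 2027-08-22 is within that limit.
(3) due by 2027-08-22 + 22 days = 2027-09-13; completed 2027-08-24, before the deadline.
(4) permitted from 2027-09-17 + 25 days = 2027-10-12 onward; acted on 2027-10-03, 9 days prematurely.
That is the first point of non-compliance.

Step 4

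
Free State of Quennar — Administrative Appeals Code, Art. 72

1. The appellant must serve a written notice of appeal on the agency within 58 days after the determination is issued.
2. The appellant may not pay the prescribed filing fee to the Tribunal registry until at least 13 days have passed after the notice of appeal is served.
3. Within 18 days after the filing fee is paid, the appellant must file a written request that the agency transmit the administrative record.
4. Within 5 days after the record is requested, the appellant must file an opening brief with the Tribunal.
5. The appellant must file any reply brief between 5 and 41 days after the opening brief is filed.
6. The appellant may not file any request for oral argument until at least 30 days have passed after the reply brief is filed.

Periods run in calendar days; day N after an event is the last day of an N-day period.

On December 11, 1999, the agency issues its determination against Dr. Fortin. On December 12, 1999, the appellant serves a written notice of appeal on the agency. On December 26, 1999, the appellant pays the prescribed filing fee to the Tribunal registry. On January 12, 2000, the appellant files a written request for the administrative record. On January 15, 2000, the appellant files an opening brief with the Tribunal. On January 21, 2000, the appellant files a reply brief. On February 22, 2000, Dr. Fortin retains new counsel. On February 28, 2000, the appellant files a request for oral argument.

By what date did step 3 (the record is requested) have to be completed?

Step 3 runs from December 26, 1999, when the filing fee is paid. 18 days after December 26, 1999 is January 13, 2000.

January 13, 2000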